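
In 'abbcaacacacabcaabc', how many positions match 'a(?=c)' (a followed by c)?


Lookahead 'a(?=c)' matches 'a' only when followed by 'c'.
String: 'abbcaacacacabcaabc'
Checking each position where char is 'a':
  pos 0: 'a' -> no (next='b')
  pos 4: 'a' -> no (next='a')
  pos 5: 'a' -> MATCH (next='c')
  pos 7: 'a' -> MATCH (next='c')
  pos 9: 'a' -> MATCH (next='c')
  pos 11: 'a' -> no (next='b')
  pos 14: 'a' -> no (next='a')
  pos 15: 'a' -> no (next='b')
Matching positions: [5, 7, 9]
Count: 3

3


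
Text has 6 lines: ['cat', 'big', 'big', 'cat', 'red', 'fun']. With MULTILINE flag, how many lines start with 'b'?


With MULTILINE flag, ^ matches the start of each line.
Lines: ['cat', 'big', 'big', 'cat', 'red', 'fun']
Checking which lines start with 'b':
  Line 1: 'cat' -> no
  Line 2: 'big' -> MATCH
  Line 3: 'big' -> MATCH
  Line 4: 'cat' -> no
  Line 5: 'red' -> no
  Line 6: 'fun' -> no
Matching lines: ['big', 'big']
Count: 2

2


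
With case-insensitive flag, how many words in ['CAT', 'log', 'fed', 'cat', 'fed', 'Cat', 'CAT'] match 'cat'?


Case-insensitive matching: compare each word's lowercase form to 'cat'.
  'CAT' -> lower='cat' -> MATCH
  'log' -> lower='log' -> no
  'fed' -> lower='fed' -> no
  'cat' -> lower='cat' -> MATCH
  'fed' -> lower='fed' -> no
  'Cat' -> lower='cat' -> MATCH
  'CAT' -> lower='cat' -> MATCH
Matches: ['CAT', 'cat', 'Cat', 'CAT']
Count: 4

4


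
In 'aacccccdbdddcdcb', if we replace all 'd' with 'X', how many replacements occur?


re.sub('d', 'X', text) replaces every occurrence of 'd' with 'X'.
Text: 'aacccccdbdddcdcb'
Scanning for 'd':
  pos 7: 'd' -> replacement #1
  pos 9: 'd' -> replacement #2
  pos 10: 'd' -> replacement #3
  pos 11: 'd' -> replacement #4
  pos 13: 'd' -> replacement #5
Total replacements: 5

5


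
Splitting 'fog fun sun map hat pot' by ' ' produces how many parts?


Splitting by ' ' breaks the string at each occurrence of the separator.
Text: 'fog fun sun map hat pot'
Parts after split:
  Part 1: 'fog'
  Part 2: 'fun'
  Part 3: 'sun'
  Part 4: 'map'
  Part 5: 'hat'
  Part 6: 'pot'
Total parts: 6

6


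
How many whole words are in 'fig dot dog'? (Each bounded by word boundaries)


Word boundaries (\b) mark the start/end of each word.
Text: 'fig dot dog'
Splitting by whitespace:
  Word 1: 'fig'
  Word 2: 'dot'
  Word 3: 'dog'
Total whole words: 3

3


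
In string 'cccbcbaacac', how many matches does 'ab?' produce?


Pattern 'ab?' matches 'a' optionally followed by 'b'.
String: 'cccbcbaacac'
Scanning left to right for 'a' then checking next char:
  Match 1: 'a' (a not followed by b)
  Match 2: 'a' (a not followed by b)
  Match 3: 'a' (a not followed by b)
Total matches: 3

3


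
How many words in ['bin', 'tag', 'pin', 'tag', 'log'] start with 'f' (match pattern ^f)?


Pattern ^f anchors to start of word. Check which words begin with 'f':
  'bin' -> no
  'tag' -> no
  'pin' -> no
  'tag' -> no
  'log' -> no
Matching words: []
Count: 0

0


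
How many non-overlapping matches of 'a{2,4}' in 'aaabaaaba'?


Pattern 'a{2,4}' matches between 2 and 4 consecutive a's (greedy).
String: 'aaabaaaba'
Finding runs of a's and applying greedy matching:
  Run at pos 0: 'aaa' (length 3)
  Run at pos 4: 'aaa' (length 3)
  Run at pos 8: 'a' (length 1)
Matches: ['aaa', 'aaa']
Count: 2

2


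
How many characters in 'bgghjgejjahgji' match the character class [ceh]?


Character class [ceh] matches any of: {c, e, h}
Scanning string 'bgghjgejjahgji' character by character:
  pos 0: 'b' -> no
  pos 1: 'g' -> no
  pos 2: 'g' -> no
  pos 3: 'h' -> MATCH
  pos 4: 'j' -> no
  pos 5: 'g' -> no
  pos 6: 'e' -> MATCH
  pos 7: 'j' -> no
  pos 8: 'j' -> no
  pos 9: 'a' -> no
  pos 10: 'h' -> MATCH
  pos 11: 'g' -> no
  pos 12: 'j' -> no
  pos 13: 'i' -> no
Total matches: 3

3


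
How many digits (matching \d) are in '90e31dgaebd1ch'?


\d matches any digit 0-9.
Scanning '90e31dgaebd1ch':
  pos 0: '9' -> DIGIT
  pos 1: '0' -> DIGIT
  pos 3: '3' -> DIGIT
  pos 4: '1' -> DIGIT
  pos 11: '1' -> DIGIT
Digits found: ['9', '0', '3', '1', '1']
Total: 5

5


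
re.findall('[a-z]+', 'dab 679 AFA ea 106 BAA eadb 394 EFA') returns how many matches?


Pattern '[a-z]+' finds one or more lowercase letters.
Text: 'dab 679 AFA ea 106 BAA eadb 394 EFA'
Scanning for matches:
  Match 1: 'dab'
  Match 2: 'ea'
  Match 3: 'eadb'
Total matches: 3

3


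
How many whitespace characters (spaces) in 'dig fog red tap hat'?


\s matches whitespace characters (spaces, tabs, etc.).
Text: 'dig fog red tap hat'
This text has 5 words separated by spaces.
Number of spaces = number of words - 1 = 5 - 1 = 4

4


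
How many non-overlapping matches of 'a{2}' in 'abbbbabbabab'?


Pattern 'a{2}' matches exactly 2 consecutive a's (greedy, non-overlapping).
String: 'abbbbabbabab'
Scanning for runs of a's:
  Run at pos 0: 'a' (length 1) -> 0 match(es)
  Run at pos 5: 'a' (length 1) -> 0 match(es)
  Run at pos 8: 'a' (length 1) -> 0 match(es)
  Run at pos 10: 'a' (length 1) -> 0 match(es)
Matches found: []
Total: 0

0


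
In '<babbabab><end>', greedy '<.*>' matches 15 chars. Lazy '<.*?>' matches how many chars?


Greedy '<.*>' tries to match as MUCH as possible.
Lazy '<.*?>' tries to match as LITTLE as possible.

String: '<babbabab><end>'
Greedy '<.*>' starts at first '<' and extends to the LAST '>': '<babbabab><end>' (15 chars)
Lazy '<.*?>' starts at first '<' and stops at the FIRST '>': '<babbabab>' (10 chars)

10


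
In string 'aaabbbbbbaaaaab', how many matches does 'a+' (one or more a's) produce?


Pattern 'a+' matches one or more consecutive a's.
String: 'aaabbbbbbaaaaab'
Scanning for runs of a:
  Match 1: 'aaa' (length 3)
  Match 2: 'aaaaa' (length 5)
Total matches: 2

2


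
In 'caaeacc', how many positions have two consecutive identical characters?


Looking for consecutive identical characters in 'caaeacc':
  pos 0-1: 'c' vs 'a' -> different
  pos 1-2: 'a' vs 'a' -> MATCH ('aa')
  pos 2-3: 'a' vs 'e' -> different
  pos 3-4: 'e' vs 'a' -> different
  pos 4-5: 'a' vs 'c' -> different
  pos 5-6: 'c' vs 'c' -> MATCH ('cc')
Consecutive identical pairs: ['aa', 'cc']
Count: 2

2


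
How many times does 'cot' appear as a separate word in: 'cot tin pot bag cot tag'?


Scanning each word for exact match 'cot':
  Word 1: 'cot' -> MATCH
  Word 2: 'tin' -> no
  Word 3: 'pot' -> no
  Word 4: 'bag' -> no
  Word 5: 'cot' -> MATCH
  Word 6: 'tag' -> no
Total matches: 2

2


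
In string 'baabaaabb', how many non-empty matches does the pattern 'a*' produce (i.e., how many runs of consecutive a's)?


Pattern 'a*' matches zero or more a's. We want non-empty runs of consecutive a's.
String: 'baabaaabb'
Walking through the string to find runs of a's:
  Run 1: positions 1-2 -> 'aa'
  Run 2: positions 4-6 -> 'aaa'
Non-empty runs found: ['aa', 'aaa']
Count: 2

2


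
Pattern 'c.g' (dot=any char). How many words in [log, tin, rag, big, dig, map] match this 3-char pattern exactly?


Pattern 'c.g' means: starts with 'c', any single char, ends with 'g'.
Checking each word (must be exactly 3 chars):
  'log' (len=3): no
  'tin' (len=3): no
  'rag' (len=3): no
  'big' (len=3): no
  'dig' (len=3): no
  'map' (len=3): no
Matching words: []
Total: 0

0


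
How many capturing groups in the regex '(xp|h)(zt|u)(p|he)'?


To count capturing groups, count each '(' that starts a group.
Pattern: '(xp|h)(zt|u)(p|he)'
Walking through the pattern:
  Position 0: '(' -> group #1
  Position 6: '(' -> group #2
  Position 12: '(' -> group #3
Total capturing groups: 3

3


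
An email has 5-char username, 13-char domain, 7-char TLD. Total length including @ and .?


An email address has format: username@domain.tld
Username length: 5
'@' character: 1
Domain length: 13
'.' character: 1
TLD length: 7
Total = 5 + 1 + 13 + 1 + 7 = 27

27


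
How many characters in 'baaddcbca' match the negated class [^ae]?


Negated class [^ae] matches any char NOT in {a, e}
Scanning 'baaddcbca':
  pos 0: 'b' -> MATCH
  pos 1: 'a' -> no (excluded)
  pos 2: 'a' -> no (excluded)
  pos 3: 'd' -> MATCH
  pos 4: 'd' -> MATCH
  pos 5: 'c' -> MATCH
  pos 6: 'b' -> MATCH
  pos 7: 'c' -> MATCH
  pos 8: 'a' -> no (excluded)
Total matches: 6

6


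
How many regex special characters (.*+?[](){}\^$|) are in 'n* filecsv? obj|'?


Regex special characters are: . * + ? [ ] ( ) { } \ ^ $ |
Scanning 'n* filecsv? obj|':
  pos 1: '*' -> SPECIAL
  pos 10: '?' -> SPECIAL
  pos 15: '|' -> SPECIAL
Special chars found: ['*', '?', '|']
Total: 3

3


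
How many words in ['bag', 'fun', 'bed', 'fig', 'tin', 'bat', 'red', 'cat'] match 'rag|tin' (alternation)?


Alternation 'rag|tin' matches either 'rag' or 'tin'.
Checking each word:
  'bag' -> no
  'fun' -> no
  'bed' -> no
  'fig' -> no
  'tin' -> MATCH
  'bat' -> no
  'red' -> no
  'cat' -> no
Matches: ['tin']
Count: 1

1


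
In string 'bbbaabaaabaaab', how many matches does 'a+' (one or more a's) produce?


Pattern 'a+' matches one or more consecutive a's.
String: 'bbbaabaaabaaab'
Scanning for runs of a:
  Match 1: 'aa' (length 2)
  Match 2: 'aaa' (length 3)
  Match 3: 'aaa' (length 3)
Total matches: 3

3


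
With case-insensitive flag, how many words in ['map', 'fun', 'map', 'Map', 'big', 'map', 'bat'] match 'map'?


Case-insensitive matching: compare each word's lowercase form to 'map'.
  'map' -> lower='map' -> MATCH
  'fun' -> lower='fun' -> no
  'map' -> lower='map' -> MATCH
  'Map' -> lower='map' -> MATCH
  'big' -> lower='big' -> no
  'map' -> lower='map' -> MATCH
  'bat' -> lower='bat' -> no
Matches: ['map', 'map', 'Map', 'map']
Count: 4

4


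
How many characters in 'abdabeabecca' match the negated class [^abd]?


Negated class [^abd] matches any char NOT in {a, b, d}
Scanning 'abdabeabecca':
  pos 0: 'a' -> no (excluded)
  pos 1: 'b' -> no (excluded)
  pos 2: 'd' -> no (excluded)
  pos 3: 'a' -> no (excluded)
  pos 4: 'b' -> no (excluded)
  pos 5: 'e' -> MATCH
  pos 6: 'a' -> no (excluded)
  pos 7: 'b' -> no (excluded)
  pos 8: 'e' -> MATCH
  pos 9: 'c' -> MATCH
  pos 10: 'c' -> MATCH
  pos 11: 'a' -> no (excluded)
Total matches: 4

4


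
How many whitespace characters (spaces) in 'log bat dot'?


\s matches whitespace characters (spaces, tabs, etc.).
Text: 'log bat dot'
This text has 3 words separated by spaces.
Number of spaces = number of words - 1 = 3 - 1 = 2

2


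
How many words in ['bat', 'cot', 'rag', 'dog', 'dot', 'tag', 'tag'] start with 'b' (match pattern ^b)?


Pattern ^b anchors to start of word. Check which words begin with 'b':
  'bat' -> MATCH (starts with 'b')
  'cot' -> no
  'rag' -> no
  'dog' -> no
  'dot' -> no
  'tag' -> no
  'tag' -> no
Matching words: ['bat']
Count: 1

1


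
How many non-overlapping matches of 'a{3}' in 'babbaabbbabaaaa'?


Pattern 'a{3}' matches exactly 3 consecutive a's (greedy, non-overlapping).
String: 'babbaabbbabaaaa'
Scanning for runs of a's:
  Run at pos 1: 'a' (length 1) -> 0 match(es)
  Run at pos 4: 'aa' (length 2) -> 0 match(es)
  Run at pos 9: 'a' (length 1) -> 0 match(es)
  Run at pos 11: 'aaaa' (length 4) -> 1 match(es)
Matches found: ['aaa']
Total: 1

1


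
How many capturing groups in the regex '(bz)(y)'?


To count capturing groups, count each '(' that starts a group.
Pattern: '(bz)(y)'
Walking through the pattern:
  Position 0: '(' -> group #1
  Position 4: '(' -> group #2
Total capturing groups: 2

2


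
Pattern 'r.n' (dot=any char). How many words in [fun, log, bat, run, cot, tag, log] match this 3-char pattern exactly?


Pattern 'r.n' means: starts with 'r', any single char, ends with 'n'.
Checking each word (must be exactly 3 chars):
  'fun' (len=3): no
  'log' (len=3): no
  'bat' (len=3): no
  'run' (len=3): MATCH
  'cot' (len=3): no
  'tag' (len=3): no
  'log' (len=3): no
Matching words: ['run']
Total: 1

1


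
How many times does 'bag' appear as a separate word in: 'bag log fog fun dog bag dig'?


Scanning each word for exact match 'bag':
  Word 1: 'bag' -> MATCH
  Word 2: 'log' -> no
  Word 3: 'fog' -> no
  Word 4: 'fun' -> no
  Word 5: 'dog' -> no
  Word 6: 'bag' -> MATCH
  Word 7: 'dig' -> no
Total matches: 2

2


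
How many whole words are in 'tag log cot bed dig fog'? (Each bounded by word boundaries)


Word boundaries (\b) mark the start/end of each word.
Text: 'tag log cot bed dig fog'
Splitting by whitespace:
  Word 1: 'tag'
  Word 2: 'log'
  Word 3: 'cot'
  Word 4: 'bed'
  Word 5: 'dig'
  Word 6: 'fog'
Total whole words: 6

6


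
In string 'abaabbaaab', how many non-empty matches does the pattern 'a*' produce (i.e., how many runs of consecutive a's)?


Pattern 'a*' matches zero or more a's. We want non-empty runs of consecutive a's.
String: 'abaabbaaab'
Walking through the string to find runs of a's:
  Run 1: positions 0-0 -> 'a'
  Run 2: positions 2-3 -> 'aa'
  Run 3: positions 6-8 -> 'aaa'
Non-empty runs found: ['a', 'aa', 'aaa']
Count: 3

3


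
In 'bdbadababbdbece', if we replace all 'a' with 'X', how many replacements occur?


re.sub('a', 'X', text) replaces every occurrence of 'a' with 'X'.
Text: 'bdbadababbdbece'
Scanning for 'a':
  pos 3: 'a' -> replacement #1
  pos 5: 'a' -> replacement #2
  pos 7: 'a' -> replacement #3
Total replacements: 3

3


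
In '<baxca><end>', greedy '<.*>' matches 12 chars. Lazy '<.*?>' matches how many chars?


Greedy '<.*>' tries to match as MUCH as possible.
Lazy '<.*?>' tries to match as LITTLE as possible.

String: '<baxca><end>'
Greedy '<.*>' starts at first '<' and extends to the LAST '>': '<baxca><end>' (12 chars)
Lazy '<.*?>' starts at first '<' and stops at the FIRST '>': '<baxca>' (7 chars)

7


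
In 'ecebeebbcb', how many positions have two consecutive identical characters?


Looking for consecutive identical characters in 'ecebeebbcb':
  pos 0-1: 'e' vs 'c' -> different
  pos 1-2: 'c' vs 'e' -> different
  pos 2-3: 'e' vs 'b' -> different
  pos 3-4: 'b' vs 'e' -> different
  pos 4-5: 'e' vs 'e' -> MATCH ('ee')
  pos 5-6: 'e' vs 'b' -> different
  pos 6-7: 'b' vs 'b' -> MATCH ('bb')
  pos 7-8: 'b' vs 'c' -> different
  pos 8-9: 'c' vs 'b' -> different
Consecutive identical pairs: ['ee', 'bb']
Count: 2

2


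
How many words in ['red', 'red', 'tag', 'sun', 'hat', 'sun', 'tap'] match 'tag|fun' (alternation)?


Alternation 'tag|fun' matches either 'tag' or 'fun'.
Checking each word:
  'red' -> no
  'red' -> no
  'tag' -> MATCH
  'sun' -> no
  'hat' -> no
  'sun' -> no
  'tap' -> no
Matches: ['tag']
Count: 1

1


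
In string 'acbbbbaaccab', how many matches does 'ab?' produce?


Pattern 'ab?' matches 'a' optionally followed by 'b'.
String: 'acbbbbaaccab'
Scanning left to right for 'a' then checking next char:
  Match 1: 'a' (a not followed by b)
  Match 2: 'a' (a not followed by b)
  Match 3: 'a' (a not followed by b)
  Match 4: 'ab' (a followed by b)
Total matches: 4

4


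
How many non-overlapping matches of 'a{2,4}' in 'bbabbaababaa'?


Pattern 'a{2,4}' matches between 2 and 4 consecutive a's (greedy).
String: 'bbabbaababaa'
Finding runs of a's and applying greedy matching:
  Run at pos 2: 'a' (length 1)
  Run at pos 5: 'aa' (length 2)
  Run at pos 8: 'a' (length 1)
  Run at pos 10: 'aa' (length 2)
Matches: ['aa', 'aa']
Count: 2

2


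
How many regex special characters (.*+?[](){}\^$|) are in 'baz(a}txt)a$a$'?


Regex special characters are: . * + ? [ ] ( ) { } \ ^ $ |
Scanning 'baz(a}txt)a$a$':
  pos 3: '(' -> SPECIAL
  pos 5: '}' -> SPECIAL
  pos 9: ')' -> SPECIAL
  pos 11: '$' -> SPECIAL
  pos 13: '$' -> SPECIAL
Special chars found: ['(', '}', ')', '$', '$']
Total: 5

5


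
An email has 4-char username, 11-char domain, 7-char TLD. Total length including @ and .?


An email address has format: username@domain.tld
Username length: 4
'@' character: 1
Domain length: 11
'.' character: 1
TLD length: 7
Total = 4 + 1 + 11 + 1 + 7 = 24

24


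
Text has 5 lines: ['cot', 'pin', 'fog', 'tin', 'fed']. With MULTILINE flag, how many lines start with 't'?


With MULTILINE flag, ^ matches the start of each line.
Lines: ['cot', 'pin', 'fog', 'tin', 'fed']
Checking which lines start with 't':
  Line 1: 'cot' -> no
  Line 2: 'pin' -> no
  Line 3: 'fog' -> no
  Line 4: 'tin' -> MATCH
  Line 5: 'fed' -> no
Matching lines: ['tin']
Count: 1

1


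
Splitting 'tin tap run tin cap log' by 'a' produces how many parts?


Splitting by 'a' breaks the string at each occurrence of the separator.
Text: 'tin tap run tin cap log'
Parts after split:
  Part 1: 'tin t'
  Part 2: 'p run tin c'
  Part 3: 'p log'
Total parts: 3

3


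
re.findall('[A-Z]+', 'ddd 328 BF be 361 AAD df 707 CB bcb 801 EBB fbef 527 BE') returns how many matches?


Pattern '[A-Z]+' finds one or more uppercase letters.
Text: 'ddd 328 BF be 361 AAD df 707 CB bcb 801 EBB fbef 527 BE'
Scanning for matches:
  Match 1: 'BF'
  Match 2: 'AAD'
  Match 3: 'CB'
  Match 4: 'EBB'
  Match 5: 'BE'
Total matches: 5

5


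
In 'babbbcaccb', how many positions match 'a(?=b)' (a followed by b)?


Lookahead 'a(?=b)' matches 'a' only when followed by 'b'.
String: 'babbbcaccb'
Checking each position where char is 'a':
  pos 1: 'a' -> MATCH (next='b')
  pos 6: 'a' -> no (next='c')
Matching positions: [1]
Count: 1

1


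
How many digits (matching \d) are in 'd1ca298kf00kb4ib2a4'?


\d matches any digit 0-9.
Scanning 'd1ca298kf00kb4ib2a4':
  pos 1: '1' -> DIGIT
  pos 4: '2' -> DIGIT
  pos 5: '9' -> DIGIT
  pos 6: '8' -> DIGIT
  pos 9: '0' -> DIGIT
  pos 10: '0' -> DIGIT
  pos 13: '4' -> DIGIT
  pos 16: '2' -> DIGIT
  pos 18: '4' -> DIGIT
Digits found: ['1', '2', '9', '8', '0', '0', '4', '2', '4']
Total: 9

9


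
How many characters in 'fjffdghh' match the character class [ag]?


Character class [ag] matches any of: {a, g}
Scanning string 'fjffdghh' character by character:
  pos 0: 'f' -> no
  pos 1: 'j' -> no
  pos 2: 'f' -> no
  pos 3: 'f' -> no
  pos 4: 'd' -> no
  pos 5: 'g' -> MATCH
  pos 6: 'h' -> no
  pos 7: 'h' -> no
Total matches: 1

1


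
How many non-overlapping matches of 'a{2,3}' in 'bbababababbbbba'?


Pattern 'a{2,3}' matches between 2 and 3 consecutive a's (greedy).
String: 'bbababababbbbba'
Finding runs of a's and applying greedy matching:
  Run at pos 2: 'a' (length 1)
  Run at pos 4: 'a' (length 1)
  Run at pos 6: 'a' (length 1)
  Run at pos 8: 'a' (length 1)
  Run at pos 14: 'a' (length 1)
Matches: []
Count: 0

0


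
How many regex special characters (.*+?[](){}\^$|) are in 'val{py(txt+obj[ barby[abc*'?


Regex special characters are: . * + ? [ ] ( ) { } \ ^ $ |
Scanning 'val{py(txt+obj[ barby[abc*':
  pos 3: '{' -> SPECIAL
  pos 6: '(' -> SPECIAL
  pos 10: '+' -> SPECIAL
  pos 14: '[' -> SPECIAL
  pos 21: '[' -> SPECIAL
  pos 25: '*' -> SPECIAL
Special chars found: ['{', '(', '+', '[', '[', '*']
Total: 6

6


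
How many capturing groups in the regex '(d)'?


To count capturing groups, count each '(' that starts a group.
Pattern: '(d)'
Walking through the pattern:
  Position 0: '(' -> group #1
Total capturing groups: 1

1


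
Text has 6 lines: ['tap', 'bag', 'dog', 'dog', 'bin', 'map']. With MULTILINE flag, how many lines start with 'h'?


With MULTILINE flag, ^ matches the start of each line.
Lines: ['tap', 'bag', 'dog', 'dog', 'bin', 'map']
Checking which lines start with 'h':
  Line 1: 'tap' -> no
  Line 2: 'bag' -> no
  Line 3: 'dog' -> no
  Line 4: 'dog' -> no
  Line 5: 'bin' -> no
  Line 6: 'map' -> no
Matching lines: []
Count: 0

0


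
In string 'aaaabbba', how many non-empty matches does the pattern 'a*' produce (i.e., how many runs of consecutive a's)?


Pattern 'a*' matches zero or more a's. We want non-empty runs of consecutive a's.
String: 'aaaabbba'
Walking through the string to find runs of a's:
  Run 1: positions 0-3 -> 'aaaa'
  Run 2: positions 7-7 -> 'a'
Non-empty runs found: ['aaaa', 'a']
Count: 2

2


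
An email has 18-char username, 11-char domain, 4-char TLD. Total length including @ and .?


An email address has format: username@domain.tld
Username length: 18
'@' character: 1
Domain length: 11
'.' character: 1
TLD length: 4
Total = 18 + 1 + 11 + 1 + 4 = 35

35


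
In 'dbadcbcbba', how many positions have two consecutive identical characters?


Looking for consecutive identical characters in 'dbadcbcbba':
  pos 0-1: 'd' vs 'b' -> different
  pos 1-2: 'b' vs 'a' -> different
  pos 2-3: 'a' vs 'd' -> different
  pos 3-4: 'd' vs 'c' -> different
  pos 4-5: 'c' vs 'b' -> different
  pos 5-6: 'b' vs 'c' -> different
  pos 6-7: 'c' vs 'b' -> different
  pos 7-8: 'b' vs 'b' -> MATCH ('bb')
  pos 8-9: 'b' vs 'a' -> different
Consecutive identical pairs: ['bb']
Count: 1

1


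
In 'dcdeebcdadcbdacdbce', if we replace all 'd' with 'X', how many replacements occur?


re.sub('d', 'X', text) replaces every occurrence of 'd' with 'X'.
Text: 'dcdeebcdadcbdacdbce'
Scanning for 'd':
  pos 0: 'd' -> replacement #1
  pos 2: 'd' -> replacement #2
  pos 7: 'd' -> replacement #3
  pos 9: 'd' -> replacement #4
  pos 12: 'd' -> replacement #5
  pos 15: 'd' -> replacement #6
Total replacements: 6

6


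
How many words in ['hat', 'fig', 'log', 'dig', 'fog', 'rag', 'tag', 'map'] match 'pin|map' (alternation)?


Alternation 'pin|map' matches either 'pin' or 'map'.
Checking each word:
  'hat' -> no
  'fig' -> no
  'log' -> no
  'dig' -> no
  'fog' -> no
  'rag' -> no
  'tag' -> no
  'map' -> MATCH
Matches: ['map']
Count: 1

1


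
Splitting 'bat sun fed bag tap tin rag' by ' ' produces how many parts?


Splitting by ' ' breaks the string at each occurrence of the separator.
Text: 'bat sun fed bag tap tin rag'
Parts after split:
  Part 1: 'bat'
  Part 2: 'sun'
  Part 3: 'fed'
  Part 4: 'bag'
  Part 5: 'tap'
  Part 6: 'tin'
  Part 7: 'rag'
Total parts: 7

7


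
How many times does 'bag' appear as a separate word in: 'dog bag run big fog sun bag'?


Scanning each word for exact match 'bag':
  Word 1: 'dog' -> no
  Word 2: 'bag' -> MATCH
  Word 3: 'run' -> no
  Word 4: 'big' -> no
  Word 5: 'fog' -> no
  Word 6: 'sun' -> no
  Word 7: 'bag' -> MATCH
Total matches: 2

2


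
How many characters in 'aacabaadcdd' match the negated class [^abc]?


Negated class [^abc] matches any char NOT in {a, b, c}
Scanning 'aacabaadcdd':
  pos 0: 'a' -> no (excluded)
  pos 1: 'a' -> no (excluded)
  pos 2: 'c' -> no (excluded)
  pos 3: 'a' -> no (excluded)
  pos 4: 'b' -> no (excluded)
  pos 5: 'a' -> no (excluded)
  pos 6: 'a' -> no (excluded)
  pos 7: 'd' -> MATCH
  pos 8: 'c' -> no (excluded)
  pos 9: 'd' -> MATCH
  pos 10: 'd' -> MATCH
Total matches: 3

3


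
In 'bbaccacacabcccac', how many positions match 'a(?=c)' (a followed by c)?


Lookahead 'a(?=c)' matches 'a' only when followed by 'c'.
String: 'bbaccacacabcccac'
Checking each position where char is 'a':
  pos 2: 'a' -> MATCH (next='c')
  pos 5: 'a' -> MATCH (next='c')
  pos 7: 'a' -> MATCH (next='c')
  pos 9: 'a' -> no (next='b')
  pos 14: 'a' -> MATCH (next='c')
Matching positions: [2, 5, 7, 14]
Count: 4

4


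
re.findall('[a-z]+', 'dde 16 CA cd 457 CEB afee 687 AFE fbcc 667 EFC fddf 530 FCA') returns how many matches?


Pattern '[a-z]+' finds one or more lowercase letters.
Text: 'dde 16 CA cd 457 CEB afee 687 AFE fbcc 667 EFC fddf 530 FCA'
Scanning for matches:
  Match 1: 'dde'
  Match 2: 'cd'
  Match 3: 'afee'
  Match 4: 'fbcc'
  Match 5: 'fddf'
Total matches: 5

5


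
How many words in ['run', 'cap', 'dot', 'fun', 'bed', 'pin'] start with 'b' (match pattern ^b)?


Pattern ^b anchors to start of word. Check which words begin with 'b':
  'run' -> no
  'cap' -> no
  'dot' -> no
  'fun' -> no
  'bed' -> MATCH (starts with 'b')
  'pin' -> no
Matching words: ['bed']
Count: 1

1


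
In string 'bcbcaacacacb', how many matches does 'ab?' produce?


Pattern 'ab?' matches 'a' optionally followed by 'b'.
String: 'bcbcaacacacb'
Scanning left to right for 'a' then checking next char:
  Match 1: 'a' (a not followed by b)
  Match 2: 'a' (a not followed by b)
  Match 3: 'a' (a not followed by b)
  Match 4: 'a' (a not followed by b)
Total matches: 4

4


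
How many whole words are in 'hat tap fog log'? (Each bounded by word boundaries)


Word boundaries (\b) mark the start/end of each word.
Text: 'hat tap fog log'
Splitting by whitespace:
  Word 1: 'hat'
  Word 2: 'tap'
  Word 3: 'fog'
  Word 4: 'log'
Total whole words: 4

4


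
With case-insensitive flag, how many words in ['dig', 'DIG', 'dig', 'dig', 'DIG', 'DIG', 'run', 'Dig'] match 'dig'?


Case-insensitive matching: compare each word's lowercase form to 'dig'.
  'dig' -> lower='dig' -> MATCH
  'DIG' -> lower='dig' -> MATCH
  'dig' -> lower='dig' -> MATCH
  'dig' -> lower='dig' -> MATCH
  'DIG' -> lower='dig' -> MATCH
  'DIG' -> lower='dig' -> MATCH
  'run' -> lower='run' -> no
  'Dig' -> lower='dig' -> MATCH
Matches: ['dig', 'DIG', 'dig', 'dig', 'DIG', 'DIG', 'Dig']
Count: 7

7


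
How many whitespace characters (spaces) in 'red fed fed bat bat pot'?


\s matches whitespace characters (spaces, tabs, etc.).
Text: 'red fed fed bat bat pot'
This text has 6 words separated by spaces.
Number of spaces = number of words - 1 = 6 - 1 = 5

5


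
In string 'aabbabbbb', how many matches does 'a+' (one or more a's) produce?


Pattern 'a+' matches one or more consecutive a's.
String: 'aabbabbbb'
Scanning for runs of a:
  Match 1: 'aa' (length 2)
  Match 2: 'a' (length 1)
Total matches: 2

2


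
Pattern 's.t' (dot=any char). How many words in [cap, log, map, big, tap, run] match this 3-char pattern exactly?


Pattern 's.t' means: starts with 's', any single char, ends with 't'.
Checking each word (must be exactly 3 chars):
  'cap' (len=3): no
  'log' (len=3): no
  'map' (len=3): no
  'big' (len=3): no
  'tap' (len=3): no
  'run' (len=3): no
Matching words: []
Total: 0

0


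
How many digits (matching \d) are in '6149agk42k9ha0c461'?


\d matches any digit 0-9.
Scanning '6149agk42k9ha0c461':
  pos 0: '6' -> DIGIT
  pos 1: '1' -> DIGIT
  pos 2: '4' -> DIGIT
  pos 3: '9' -> DIGIT
  pos 7: '4' -> DIGIT
  pos 8: '2' -> DIGIT
  pos 10: '9' -> DIGIT
  pos 13: '0' -> DIGIT
  pos 15: '4' -> DIGIT
  pos 16: '6' -> DIGIT
  pos 17: '1' -> DIGIT
Digits found: ['6', '1', '4', '9', '4', '2', '9', '0', '4', '6', '1']
Total: 11

11


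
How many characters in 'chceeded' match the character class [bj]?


Character class [bj] matches any of: {b, j}
Scanning string 'chceeded' character by character:
  pos 0: 'c' -> no
  pos 1: 'h' -> no
  pos 2: 'c' -> no
  pos 3: 'e' -> no
  pos 4: 'e' -> no
  pos 5: 'd' -> no
  pos 6: 'e' -> no
  pos 7: 'd' -> no
Total matches: 0

0


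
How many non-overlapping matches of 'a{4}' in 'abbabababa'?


Pattern 'a{4}' matches exactly 4 consecutive a's (greedy, non-overlapping).
String: 'abbabababa'
Scanning for runs of a's:
  Run at pos 0: 'a' (length 1) -> 0 match(es)
  Run at pos 3: 'a' (length 1) -> 0 match(es)
  Run at pos 5: 'a' (length 1) -> 0 match(es)
  Run at pos 7: 'a' (length 1) -> 0 match(es)
  Run at pos 9: 'a' (length 1) -> 0 match(es)
Matches found: []
Total: 0

0


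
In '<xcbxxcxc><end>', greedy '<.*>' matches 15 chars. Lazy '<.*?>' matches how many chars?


Greedy '<.*>' tries to match as MUCH as possible.
Lazy '<.*?>' tries to match as LITTLE as possible.

String: '<xcbxxcxc><end>'
Greedy '<.*>' starts at first '<' and extends to the LAST '>': '<xcbxxcxc><end>' (15 chars)
Lazy '<.*?>' starts at first '<' and stops at the FIRST '>': '<xcbxxcxc>' (10 chars)

10


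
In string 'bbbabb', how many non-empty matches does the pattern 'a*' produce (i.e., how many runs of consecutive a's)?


Pattern 'a*' matches zero or more a's. We want non-empty runs of consecutive a's.
String: 'bbbabb'
Walking through the string to find runs of a's:
  Run 1: positions 3-3 -> 'a'
Non-empty runs found: ['a']
Count: 1

1


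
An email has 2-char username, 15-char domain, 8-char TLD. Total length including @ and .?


An email address has format: username@domain.tld
Username length: 2
'@' character: 1
Domain length: 15
'.' character: 1
TLD length: 8
Total = 2 + 1 + 15 + 1 + 8 = 27

27


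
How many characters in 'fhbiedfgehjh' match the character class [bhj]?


Character class [bhj] matches any of: {b, h, j}
Scanning string 'fhbiedfgehjh' character by character:
  pos 0: 'f' -> no
  pos 1: 'h' -> MATCH
  pos 2: 'b' -> MATCH
  pos 3: 'i' -> no
  pos 4: 'e' -> no
  pos 5: 'd' -> no
  pos 6: 'f' -> no
  pos 7: 'g' -> no
  pos 8: 'e' -> no
  pos 9: 'h' -> MATCH
  pos 10: 'j' -> MATCH
  pos 11: 'h' -> MATCH
Total matches: 5

5


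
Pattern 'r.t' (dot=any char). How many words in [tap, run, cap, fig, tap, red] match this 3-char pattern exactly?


Pattern 'r.t' means: starts with 'r', any single char, ends with 't'.
Checking each word (must be exactly 3 chars):
  'tap' (len=3): no
  'run' (len=3): no
  'cap' (len=3): no
  'fig' (len=3): no
  'tap' (len=3): no
  'red' (len=3): no
Matching words: []
Total: 0

0


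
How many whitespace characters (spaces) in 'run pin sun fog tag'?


\s matches whitespace characters (spaces, tabs, etc.).
Text: 'run pin sun fog tag'
This text has 5 words separated by spaces.
Number of spaces = number of words - 1 = 5 - 1 = 4

4


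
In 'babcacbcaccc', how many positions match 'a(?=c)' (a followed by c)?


Lookahead 'a(?=c)' matches 'a' only when followed by 'c'.
String: 'babcacbcaccc'
Checking each position where char is 'a':
  pos 1: 'a' -> no (next='b')
  pos 4: 'a' -> MATCH (next='c')
  pos 8: 'a' -> MATCH (next='c')
Matching positions: [4, 8]
Count: 2

2


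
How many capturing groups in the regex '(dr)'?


To count capturing groups, count each '(' that starts a group.
Pattern: '(dr)'
Walking through the pattern:
  Position 0: '(' -> group #1
Total capturing groups: 1

1


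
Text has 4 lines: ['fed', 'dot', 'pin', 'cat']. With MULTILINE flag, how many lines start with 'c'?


With MULTILINE flag, ^ matches the start of each line.
Lines: ['fed', 'dot', 'pin', 'cat']
Checking which lines start with 'c':
  Line 1: 'fed' -> no
  Line 2: 'dot' -> no
  Line 3: 'pin' -> no
  Line 4: 'cat' -> MATCH
Matching lines: ['cat']
Count: 1

1


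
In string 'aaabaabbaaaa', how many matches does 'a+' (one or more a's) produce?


Pattern 'a+' matches one or more consecutive a's.
String: 'aaabaabbaaaa'
Scanning for runs of a:
  Match 1: 'aaa' (length 3)
  Match 2: 'aa' (length 2)
  Match 3: 'aaaa' (length 4)
Total matches: 3

3


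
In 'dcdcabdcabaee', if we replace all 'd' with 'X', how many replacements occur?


re.sub('d', 'X', text) replaces every occurrence of 'd' with 'X'.
Text: 'dcdcabdcabaee'
Scanning for 'd':
  pos 0: 'd' -> replacement #1
  pos 2: 'd' -> replacement #2
  pos 6: 'd' -> replacement #3
Total replacements: 3

3


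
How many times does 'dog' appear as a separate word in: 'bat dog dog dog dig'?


Scanning each word for exact match 'dog':
  Word 1: 'bat' -> no
  Word 2: 'dog' -> MATCH
  Word 3: 'dog' -> MATCH
  Word 4: 'dog' -> MATCH
  Word 5: 'dig' -> no
Total matches: 3

3


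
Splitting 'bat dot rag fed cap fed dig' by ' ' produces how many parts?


Splitting by ' ' breaks the string at each occurrence of the separator.
Text: 'bat dot rag fed cap fed dig'
Parts after split:
  Part 1: 'bat'
  Part 2: 'dot'
  Part 3: 'rag'
  Part 4: 'fed'
  Part 5: 'cap'
  Part 6: 'fed'
  Part 7: 'dig'
Total parts: 7

7


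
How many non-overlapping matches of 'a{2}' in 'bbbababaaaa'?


Pattern 'a{2}' matches exactly 2 consecutive a's (greedy, non-overlapping).
String: 'bbbababaaaa'
Scanning for runs of a's:
  Run at pos 3: 'a' (length 1) -> 0 match(es)
  Run at pos 5: 'a' (length 1) -> 0 match(es)
  Run at pos 7: 'aaaa' (length 4) -> 2 match(es)
Matches found: ['aa', 'aa']
Total: 2

2


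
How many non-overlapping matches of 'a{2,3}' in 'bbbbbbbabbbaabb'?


Pattern 'a{2,3}' matches between 2 and 3 consecutive a's (greedy).
String: 'bbbbbbbabbbaabb'
Finding runs of a's and applying greedy matching:
  Run at pos 7: 'a' (length 1)
  Run at pos 11: 'aa' (length 2)
Matches: ['aa']
Count: 1

1


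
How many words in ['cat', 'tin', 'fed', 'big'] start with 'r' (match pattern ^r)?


Pattern ^r anchors to start of word. Check which words begin with 'r':
  'cat' -> no
  'tin' -> no
  'fed' -> no
  'big' -> no
Matching words: []
Count: 0

0


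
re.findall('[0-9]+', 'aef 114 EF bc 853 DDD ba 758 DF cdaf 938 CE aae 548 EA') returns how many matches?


Pattern '[0-9]+' finds one or more digits.
Text: 'aef 114 EF bc 853 DDD ba 758 DF cdaf 938 CE aae 548 EA'
Scanning for matches:
  Match 1: '114'
  Match 2: '853'
  Match 3: '758'
  Match 4: '938'
  Match 5: '548'
Total matches: 5

5


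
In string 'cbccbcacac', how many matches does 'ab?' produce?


Pattern 'ab?' matches 'a' optionally followed by 'b'.
String: 'cbccbcacac'
Scanning left to right for 'a' then checking next char:
  Match 1: 'a' (a not followed by b)
  Match 2: 'a' (a not followed by b)
Total matches: 2

2


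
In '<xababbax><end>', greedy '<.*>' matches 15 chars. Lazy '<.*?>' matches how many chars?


Greedy '<.*>' tries to match as MUCH as possible.
Lazy '<.*?>' tries to match as LITTLE as possible.

String: '<xababbax><end>'
Greedy '<.*>' starts at first '<' and extends to the LAST '>': '<xababbax><end>' (15 chars)
Lazy '<.*?>' starts at first '<' and stops at the FIRST '>': '<xababbax>' (10 chars)

10


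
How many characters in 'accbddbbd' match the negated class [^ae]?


Negated class [^ae] matches any char NOT in {a, e}
Scanning 'accbddbbd':
  pos 0: 'a' -> no (excluded)
  pos 1: 'c' -> MATCH
  pos 2: 'c' -> MATCH
  pos 3: 'b' -> MATCH
  pos 4: 'd' -> MATCH
  pos 5: 'd' -> MATCH
  pos 6: 'b' -> MATCH
  pos 7: 'b' -> MATCH
  pos 8: 'd' -> MATCH
Total matches: 8

8


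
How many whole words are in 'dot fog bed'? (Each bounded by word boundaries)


Word boundaries (\b) mark the start/end of each word.
Text: 'dot fog bed'
Splitting by whitespace:
  Word 1: 'dot'
  Word 2: 'fog'
  Word 3: 'bed'
Total whole words: 3

3


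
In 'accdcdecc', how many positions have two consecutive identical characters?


Looking for consecutive identical characters in 'accdcdecc':
  pos 0-1: 'a' vs 'c' -> different
  pos 1-2: 'c' vs 'c' -> MATCH ('cc')
  pos 2-3: 'c' vs 'd' -> different
  pos 3-4: 'd' vs 'c' -> different
  pos 4-5: 'c' vs 'd' -> different
  pos 5-6: 'd' vs 'e' -> different
  pos 6-7: 'e' vs 'c' -> different
  pos 7-8: 'c' vs 'c' -> MATCH ('cc')
Consecutive identical pairs: ['cc', 'cc']
Count: 2

2


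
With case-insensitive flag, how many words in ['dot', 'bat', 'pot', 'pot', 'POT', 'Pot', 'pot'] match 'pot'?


Case-insensitive matching: compare each word's lowercase form to 'pot'.
  'dot' -> lower='dot' -> no
  'bat' -> lower='bat' -> no
  'pot' -> lower='pot' -> MATCH
  'pot' -> lower='pot' -> MATCH
  'POT' -> lower='pot' -> MATCH
  'Pot' -> lower='pot' -> MATCH
  'pot' -> lower='pot' -> MATCH
Matches: ['pot', 'pot', 'POT', 'Pot', 'pot']
Count: 5

5


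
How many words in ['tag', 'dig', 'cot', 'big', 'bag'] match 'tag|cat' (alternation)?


Alternation 'tag|cat' matches either 'tag' or 'cat'.
Checking each word:
  'tag' -> MATCH
  'dig' -> no
  'cot' -> no
  'big' -> no
  'bag' -> no
Matches: ['tag']
Count: 1

1


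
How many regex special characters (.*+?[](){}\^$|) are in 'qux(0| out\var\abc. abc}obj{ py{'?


Regex special characters are: . * + ? [ ] ( ) { } \ ^ $ |
Scanning 'qux(0| out\var\abc. abc}obj{ py{':
  pos 3: '(' -> SPECIAL
  pos 5: '|' -> SPECIAL
  pos 10: '\' -> SPECIAL
  pos 14: '\' -> SPECIAL
  pos 18: '.' -> SPECIAL
  pos 23: '}' -> SPECIAL
  pos 27: '{' -> SPECIAL
  pos 31: '{' -> SPECIAL
Special chars found: ['(', '|', '\\', '\\', '.', '}', '{', '{']
Total: 8

8


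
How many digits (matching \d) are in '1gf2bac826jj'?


\d matches any digit 0-9.
Scanning '1gf2bac826jj':
  pos 0: '1' -> DIGIT
  pos 3: '2' -> DIGIT
  pos 7: '8' -> DIGIT
  pos 8: '2' -> DIGIT
  pos 9: '6' -> DIGIT
Digits found: ['1', '2', '8', '2', '6']
Total: 5

5


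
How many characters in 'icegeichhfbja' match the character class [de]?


Character class [de] matches any of: {d, e}
Scanning string 'icegeichhfbja' character by character:
  pos 0: 'i' -> no
  pos 1: 'c' -> no
  pos 2: 'e' -> MATCH
  pos 3: 'g' -> no
  pos 4: 'e' -> MATCH
  pos 5: 'i' -> no
  pos 6: 'c' -> no
  pos 7: 'h' -> no
  pos 8: 'h' -> no
  pos 9: 'f' -> no
  pos 10: 'b' -> no
  pos 11: 'j' -> no
  pos 12: 'a' -> no
Total matches: 2

2


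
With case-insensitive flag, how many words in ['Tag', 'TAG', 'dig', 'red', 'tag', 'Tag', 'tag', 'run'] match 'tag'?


Case-insensitive matching: compare each word's lowercase form to 'tag'.
  'Tag' -> lower='tag' -> MATCH
  'TAG' -> lower='tag' -> MATCH
  'dig' -> lower='dig' -> no
  'red' -> lower='red' -> no
  'tag' -> lower='tag' -> MATCH
  'Tag' -> lower='tag' -> MATCH
  'tag' -> lower='tag' -> MATCH
  'run' -> lower='run' -> no
Matches: ['Tag', 'TAG', 'tag', 'Tag', 'tag']
Count: 5

5


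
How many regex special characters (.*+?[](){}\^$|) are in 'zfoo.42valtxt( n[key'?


Regex special characters are: . * + ? [ ] ( ) { } \ ^ $ |
Scanning 'zfoo.42valtxt( n[key':
  pos 4: '.' -> SPECIAL
  pos 13: '(' -> SPECIAL
  pos 16: '[' -> SPECIAL
Special chars found: ['.', '(', '[']
Total: 3

3


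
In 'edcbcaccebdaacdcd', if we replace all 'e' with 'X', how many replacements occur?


re.sub('e', 'X', text) replaces every occurrence of 'e' with 'X'.
Text: 'edcbcaccebdaacdcd'
Scanning for 'e':
  pos 0: 'e' -> replacement #1
  pos 8: 'e' -> replacement #2
Total replacements: 2

2


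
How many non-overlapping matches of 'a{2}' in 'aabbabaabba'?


Pattern 'a{2}' matches exactly 2 consecutive a's (greedy, non-overlapping).
String: 'aabbabaabba'
Scanning for runs of a's:
  Run at pos 0: 'aa' (length 2) -> 1 match(es)
  Run at pos 4: 'a' (length 1) -> 0 match(es)
  Run at pos 6: 'aa' (length 2) -> 1 match(es)
  Run at pos 10: 'a' (length 1) -> 0 match(es)
Matches found: ['aa', 'aa']
Total: 2

2


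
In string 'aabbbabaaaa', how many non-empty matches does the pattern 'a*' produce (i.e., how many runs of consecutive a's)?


Pattern 'a*' matches zero or more a's. We want non-empty runs of consecutive a's.
String: 'aabbbabaaaa'
Walking through the string to find runs of a's:
  Run 1: positions 0-1 -> 'aa'
  Run 2: positions 5-5 -> 'a'
  Run 3: positions 7-10 -> 'aaaa'
Non-empty runs found: ['aa', 'a', 'aaaa']
Count: 3

3


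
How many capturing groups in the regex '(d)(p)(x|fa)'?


To count capturing groups, count each '(' that starts a group.
Pattern: '(d)(p)(x|fa)'
Walking through the pattern:
  Position 0: '(' -> group #1
  Position 3: '(' -> group #2
  Position 6: '(' -> group #3
Total capturing groups: 3

3


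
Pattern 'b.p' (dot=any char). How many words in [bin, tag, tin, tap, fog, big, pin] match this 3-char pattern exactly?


Pattern 'b.p' means: starts with 'b', any single char, ends with 'p'.
Checking each word (must be exactly 3 chars):
  'bin' (len=3): no
  'tag' (len=3): no
  'tin' (len=3): no
  'tap' (len=3): no
  'fog' (len=3): no
  'big' (len=3): no
  'pin' (len=3): no
Matching words: []
Total: 0

0


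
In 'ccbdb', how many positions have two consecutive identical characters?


Looking for consecutive identical characters in 'ccbdb':
  pos 0-1: 'c' vs 'c' -> MATCH ('cc')
  pos 1-2: 'c' vs 'b' -> different
  pos 2-3: 'b' vs 'd' -> different
  pos 3-4: 'd' vs 'b' -> different
Consecutive identical pairs: ['cc']
Count: 1

1


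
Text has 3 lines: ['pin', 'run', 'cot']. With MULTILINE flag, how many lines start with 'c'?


With MULTILINE flag, ^ matches the start of each line.
Lines: ['pin', 'run', 'cot']
Checking which lines start with 'c':
  Line 1: 'pin' -> no
  Line 2: 'run' -> no
  Line 3: 'cot' -> MATCH
Matching lines: ['cot']
Count: 1

1


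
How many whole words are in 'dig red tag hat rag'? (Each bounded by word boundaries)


Word boundaries (\b) mark the start/end of each word.
Text: 'dig red tag hat rag'
Splitting by whitespace:
  Word 1: 'dig'
  Word 2: 'red'
  Word 3: 'tag'
  Word 4: 'hat'
  Word 5: 'rag'
Total whole words: 5

5


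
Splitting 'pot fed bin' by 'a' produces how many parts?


Splitting by 'a' breaks the string at each occurrence of the separator.
Text: 'pot fed bin'
Parts after split:
  Part 1: 'pot fed bin'
Total parts: 1

1
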